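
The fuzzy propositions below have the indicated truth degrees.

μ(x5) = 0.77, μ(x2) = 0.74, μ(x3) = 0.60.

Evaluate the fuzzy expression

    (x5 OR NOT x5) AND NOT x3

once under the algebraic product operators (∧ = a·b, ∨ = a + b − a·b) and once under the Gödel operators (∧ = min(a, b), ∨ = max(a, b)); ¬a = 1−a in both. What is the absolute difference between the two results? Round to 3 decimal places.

0.071

Under algebraic product:
  NOT x5 = 1 − 0.7700 = 0.2300
  x5 OR NOT x5 = a + b − a·b on (0.7700, 0.2300) = 0.8229
  NOT x3 = 1 − 0.6000 = 0.4000
  (x5 OR NOT x5) AND NOT x3 = a·b on (0.8229, 0.4000) = 0.3292
  → value = 0.3292
Under Gödel:
  NOT x5 = 1 − 0.77 = 0.23
  x5 OR NOT x5 = max(a, b) on (0.77, 0.23) = 0.77
  NOT x3 = 1 − 0.60 = 0.40
  (x5 OR NOT x5) AND NOT x3 = min(a, b) on (0.77, 0.40) = 0.40
  → value = 0.4000
|0.3292 − 0.4000| = 0.071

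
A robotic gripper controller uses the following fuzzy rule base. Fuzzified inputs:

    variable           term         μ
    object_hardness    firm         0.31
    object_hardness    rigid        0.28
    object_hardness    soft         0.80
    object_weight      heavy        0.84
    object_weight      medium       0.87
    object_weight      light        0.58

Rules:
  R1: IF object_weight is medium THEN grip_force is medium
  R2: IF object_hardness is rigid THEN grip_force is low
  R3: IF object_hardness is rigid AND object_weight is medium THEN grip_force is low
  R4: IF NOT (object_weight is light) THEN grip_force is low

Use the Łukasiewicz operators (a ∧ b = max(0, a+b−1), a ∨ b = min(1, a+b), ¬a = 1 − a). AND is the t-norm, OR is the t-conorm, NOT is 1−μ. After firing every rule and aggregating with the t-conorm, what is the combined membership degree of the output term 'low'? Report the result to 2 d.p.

0.85

R1: medium=0.87 → w = 0.87
R2: rigid=0.28 → w = 0.28
R3: rigid=0.28, medium=0.87; AND[max(0, a+b−1)] → w = 0.15
R4: ¬light=1−0.58=0.42 → w = 0.42
Rules with consequent 'low': {R2, R3, R4} → strengths 0.28, 0.15, 0.42
Aggregate via t-conorm [min(1, a+b)]: 0.85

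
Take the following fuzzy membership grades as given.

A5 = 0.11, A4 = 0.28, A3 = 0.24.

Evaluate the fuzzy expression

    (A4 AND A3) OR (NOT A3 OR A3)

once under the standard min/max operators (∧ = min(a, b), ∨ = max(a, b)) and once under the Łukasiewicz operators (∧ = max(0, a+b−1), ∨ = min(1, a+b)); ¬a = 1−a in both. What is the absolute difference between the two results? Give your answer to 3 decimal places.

0.240

Under standard min/max:
  A4 AND A3 = min(a, b) on (0.28, 0.24) = 0.24
  NOT A3 = 1 − 0.24 = 0.76
  NOT A3 OR A3 = max(a, b) on (0.76, 0.24) = 0.76
  (A4 AND A3) OR (NOT A3 OR A3) = max(a, b) on (0.24, 0.76) = 0.76
  → value = 0.7600
Under Łukasiewicz:
  A4 AND A3 = max(0, a+b−1) on (0.28, 0.24) = 0.00
  NOT A3 = 1 − 0.24 = 0.76
  NOT A3 OR A3 = min(1, a+b) on (0.76, 0.24) = 1.00
  (A4 AND A3) OR (NOT A3 OR A3) = min(1, a+b) on (0.00, 1.00) = 1.00
  → value = 1.0000
|0.7600 − 1.0000| = 0.240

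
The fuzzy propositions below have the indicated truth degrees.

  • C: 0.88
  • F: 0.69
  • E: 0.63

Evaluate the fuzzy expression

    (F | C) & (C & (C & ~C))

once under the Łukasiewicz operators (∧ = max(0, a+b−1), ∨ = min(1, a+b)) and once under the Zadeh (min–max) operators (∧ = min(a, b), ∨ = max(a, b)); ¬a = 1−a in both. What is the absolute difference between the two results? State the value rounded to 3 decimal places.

0.120

Under Łukasiewicz:
  F | C = min(1, a+b) on (0.69, 0.88) = 1.00
  ~C = 1 − 0.88 = 0.12
  C & ~C = max(0, a+b−1) on (0.88, 0.12) = 0.00
  C & (C & ~C) = max(0, a+b−1) on (0.88, 0.00) = 0.00
  (F | C) & (C & (C & ~C)) = max(0, a+b−1) on (1.00, 0.00) = 0.00
  → value = 0.0000
Under Zadeh (min–max):
  F | C = max(a, b) on (0.69, 0.88) = 0.88
  ~C = 1 − 0.88 = 0.12
  C & ~C = min(a, b) on (0.88, 0.12) = 0.12
  C & (C & ~C) = min(a, b) on (0.88, 0.12) = 0.12
  (F | C) & (C & (C & ~C)) = min(a, b) on (0.88, 0.12) = 0.12
  → value = 0.1200
|0.0000 − 0.1200| = 0.120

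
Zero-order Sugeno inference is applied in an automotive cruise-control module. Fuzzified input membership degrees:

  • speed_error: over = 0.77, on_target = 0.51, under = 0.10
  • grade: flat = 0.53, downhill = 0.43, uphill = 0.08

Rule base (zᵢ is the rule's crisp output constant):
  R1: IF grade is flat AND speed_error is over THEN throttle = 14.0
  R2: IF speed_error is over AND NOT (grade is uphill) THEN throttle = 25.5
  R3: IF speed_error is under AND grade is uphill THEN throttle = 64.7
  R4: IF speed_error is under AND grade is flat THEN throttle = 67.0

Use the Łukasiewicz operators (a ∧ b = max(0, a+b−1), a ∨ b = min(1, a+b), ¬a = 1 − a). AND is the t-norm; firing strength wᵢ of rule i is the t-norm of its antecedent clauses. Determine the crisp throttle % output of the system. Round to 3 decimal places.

22.015

R1 (z=14.0): flat=0.53, over=0.77; AND[max(0, a+b−1)] → w = 0.30
R2 (z=25.5): over=0.77, ¬uphill=1−0.08=0.92; AND[max(0, a+b−1)] → w = 0.69
R3 (z=64.7): under=0.10, uphill=0.08; AND[max(0, a+b−1)] → w = 0.00
R4 (z=67.0): under=0.10, flat=0.53; AND[max(0, a+b−1)] → w = 0.00
Weighted average = (0.30·14.0 + 0.69·25.5 + 0.00·64.7 + 0.00·67.0) / (0.30 + 0.69 + 0.00 + 0.00)
  = 21.7950 / 0.9900 = 22.015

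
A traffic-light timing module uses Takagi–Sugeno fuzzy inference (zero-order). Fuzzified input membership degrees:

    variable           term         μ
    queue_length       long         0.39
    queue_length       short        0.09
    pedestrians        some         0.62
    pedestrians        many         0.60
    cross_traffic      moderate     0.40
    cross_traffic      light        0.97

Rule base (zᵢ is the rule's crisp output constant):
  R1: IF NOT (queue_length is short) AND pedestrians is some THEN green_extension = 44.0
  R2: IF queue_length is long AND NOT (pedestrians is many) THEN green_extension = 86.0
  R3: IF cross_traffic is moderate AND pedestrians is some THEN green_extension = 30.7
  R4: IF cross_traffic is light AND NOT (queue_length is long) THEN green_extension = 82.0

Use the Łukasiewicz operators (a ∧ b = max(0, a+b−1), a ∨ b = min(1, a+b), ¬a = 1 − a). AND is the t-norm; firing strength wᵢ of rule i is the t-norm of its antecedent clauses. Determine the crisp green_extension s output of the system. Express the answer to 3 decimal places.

R1 (z=44.0): ¬short=1−0.09=0.91, some=0.62; AND[max(0, a+b−1)] → w = 0.53
R2 (z=86.0): long=0.39, ¬many=1−0.60=0.40; AND[max(0, a+b−1)] → w = 0.00
R3 (z=30.7): moderate=0.40, some=0.62; AND[max(0, a+b−1)] → w = 0.02
R4 (z=82.0): light=0.97, ¬long=1−0.39=0.61; AND[max(0, a+b−1)] → w = 0.58
Weighted average = (0.53·44.0 + 0.00·86.0 + 0.02·30.7 + 0.58·82.0) / (0.53 + 0.00 + 0.02 + 0.58)
  = 71.4940 / 1.1300 = 63.269

63.269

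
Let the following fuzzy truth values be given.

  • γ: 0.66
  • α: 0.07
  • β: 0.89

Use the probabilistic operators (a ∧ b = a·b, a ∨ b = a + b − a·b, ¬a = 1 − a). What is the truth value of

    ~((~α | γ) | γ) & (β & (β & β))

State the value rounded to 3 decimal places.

~α = 1 − 0.0700 = 0.9300
~α | γ = a + b − a·b on (0.9300, 0.6600) = 0.9762
(~α | γ) | γ = a + b − a·b on (0.9762, 0.6600) = 0.9919
~((~α | γ) | γ) = 1 − 0.9919 = 0.0081
β & β = a·b on (0.8900, 0.8900) = 0.7921
β & (β & β) = a·b on (0.8900, 0.7921) = 0.7050
~((~α | γ) | γ) & (β & (β & β)) = a·b on (0.0081, 0.7050) = 0.0057

0.006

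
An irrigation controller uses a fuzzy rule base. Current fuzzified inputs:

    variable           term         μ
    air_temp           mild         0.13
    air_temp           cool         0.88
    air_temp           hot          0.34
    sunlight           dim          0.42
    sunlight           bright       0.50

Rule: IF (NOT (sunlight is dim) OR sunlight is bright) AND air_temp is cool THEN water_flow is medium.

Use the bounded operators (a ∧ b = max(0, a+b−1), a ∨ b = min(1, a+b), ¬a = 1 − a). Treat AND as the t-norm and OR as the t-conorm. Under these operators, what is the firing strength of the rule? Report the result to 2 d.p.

0.88

firing strength: (¬dim=1−0.42=0.58 OR bright=0.50) = 1.00; AND[max(0, a+b−1)] with cool=0.88 → w = 0.88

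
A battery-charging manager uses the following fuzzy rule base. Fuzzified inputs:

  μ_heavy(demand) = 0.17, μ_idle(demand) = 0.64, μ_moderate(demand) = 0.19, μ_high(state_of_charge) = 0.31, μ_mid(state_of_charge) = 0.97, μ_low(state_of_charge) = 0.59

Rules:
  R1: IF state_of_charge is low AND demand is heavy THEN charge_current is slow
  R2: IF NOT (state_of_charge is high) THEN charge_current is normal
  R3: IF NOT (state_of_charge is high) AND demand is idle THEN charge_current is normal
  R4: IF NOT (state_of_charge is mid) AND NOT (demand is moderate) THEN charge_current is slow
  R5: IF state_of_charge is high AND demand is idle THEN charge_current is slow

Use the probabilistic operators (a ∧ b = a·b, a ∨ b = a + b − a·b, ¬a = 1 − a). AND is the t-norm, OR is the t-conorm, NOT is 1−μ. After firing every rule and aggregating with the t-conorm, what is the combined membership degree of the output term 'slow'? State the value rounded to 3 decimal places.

R1: low=0.59, heavy=0.17; AND[a·b] → w = 0.1003
R2: ¬high=1−0.31=0.69 → w = 0.6900
R3: ¬high=1−0.31=0.69, idle=0.64; AND[a·b] → w = 0.4416
R4: ¬mid=1−0.97=0.03, ¬moderate=1−0.19=0.81; AND[a·b] → w = 0.0243
R5: high=0.31, idle=0.64; AND[a·b] → w = 0.1984
Rules with consequent 'slow': {R1, R4, R5} → strengths 0.1003, 0.0243, 0.1984
Aggregate via t-conorm [a + b − a·b]: 0.2963

0.296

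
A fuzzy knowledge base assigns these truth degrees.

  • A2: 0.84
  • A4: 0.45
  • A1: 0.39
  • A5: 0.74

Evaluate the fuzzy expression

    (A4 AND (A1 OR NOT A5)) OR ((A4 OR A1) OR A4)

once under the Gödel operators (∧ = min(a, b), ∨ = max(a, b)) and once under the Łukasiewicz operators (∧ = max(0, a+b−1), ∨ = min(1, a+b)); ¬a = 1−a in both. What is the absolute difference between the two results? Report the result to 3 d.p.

0.550

Under Gödel:
  NOT A5 = 1 − 0.74 = 0.26
  A1 OR NOT A5 = max(a, b) on (0.39, 0.26) = 0.39
  A4 AND (A1 OR NOT A5) = min(a, b) on (0.45, 0.39) = 0.39
  A4 OR A1 = max(a, b) on (0.45, 0.39) = 0.45
  (A4 OR A1) OR A4 = max(a, b) on (0.45, 0.45) = 0.45
  (A4 AND (A1 OR NOT A5)) OR ((A4 OR A1) OR A4) = max(a, b) on (0.39, 0.45) = 0.45
  → value = 0.4500
Under Łukasiewicz:
  NOT A5 = 1 − 0.74 = 0.26
  A1 OR NOT A5 = min(1, a+b) on (0.39, 0.26) = 0.65
  A4 AND (A1 OR NOT A5) = max(0, a+b−1) on (0.45, 0.65) = 0.10
  A4 OR A1 = min(1, a+b) on (0.45, 0.39) = 0.84
  (A4 OR A1) OR A4 = min(1, a+b) on (0.84, 0.45) = 1.00
  (A4 AND (A1 OR NOT A5)) OR ((A4 OR A1) OR A4) = min(1, a+b) on (0.10, 1.00) = 1.00
  → value = 1.0000
|0.4500 − 1.0000| = 0.550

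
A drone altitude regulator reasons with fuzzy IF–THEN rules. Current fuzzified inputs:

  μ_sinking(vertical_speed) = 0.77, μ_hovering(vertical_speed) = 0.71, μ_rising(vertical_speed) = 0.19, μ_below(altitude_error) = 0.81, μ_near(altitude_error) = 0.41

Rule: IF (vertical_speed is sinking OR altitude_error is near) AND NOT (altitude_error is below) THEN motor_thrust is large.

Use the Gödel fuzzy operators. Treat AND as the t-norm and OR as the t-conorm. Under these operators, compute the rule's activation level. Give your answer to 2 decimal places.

0.19

firing strength: (sinking=0.77 OR near=0.41) = 0.77; AND[min(a, b)] with ¬below=1−0.81=0.19 → w = 0.19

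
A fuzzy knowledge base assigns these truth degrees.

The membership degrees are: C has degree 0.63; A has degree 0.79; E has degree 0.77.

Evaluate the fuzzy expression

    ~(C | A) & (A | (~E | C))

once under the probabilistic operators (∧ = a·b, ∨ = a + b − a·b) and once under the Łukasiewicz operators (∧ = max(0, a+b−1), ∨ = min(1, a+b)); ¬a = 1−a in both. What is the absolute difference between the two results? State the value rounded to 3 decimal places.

Under probabilistic:
  C | A = a + b − a·b on (0.6300, 0.7900) = 0.9223
  ~(C | A) = 1 − 0.9223 = 0.0777
  ~E = 1 − 0.7700 = 0.2300
  ~E | C = a + b − a·b on (0.2300, 0.6300) = 0.7151
  A | (~E | C) = a + b − a·b on (0.7900, 0.7151) = 0.9402
  ~(C | A) & (A | (~E | C)) = a·b on (0.0777, 0.9402) = 0.0731
  → value = 0.0731
Under Łukasiewicz:
  C | A = min(1, a+b) on (0.63, 0.79) = 1.00
  ~(C | A) = 1 − 1.00 = 0.00
  ~E = 1 − 0.77 = 0.23
  ~E | C = min(1, a+b) on (0.23, 0.63) = 0.86
  A | (~E | C) = min(1, a+b) on (0.79, 0.86) = 1.00
  ~(C | A) & (A | (~E | C)) = max(0, a+b−1) on (0.00, 1.00) = 0.00
  → value = 0.0000
|0.0731 − 0.0000| = 0.073

0.073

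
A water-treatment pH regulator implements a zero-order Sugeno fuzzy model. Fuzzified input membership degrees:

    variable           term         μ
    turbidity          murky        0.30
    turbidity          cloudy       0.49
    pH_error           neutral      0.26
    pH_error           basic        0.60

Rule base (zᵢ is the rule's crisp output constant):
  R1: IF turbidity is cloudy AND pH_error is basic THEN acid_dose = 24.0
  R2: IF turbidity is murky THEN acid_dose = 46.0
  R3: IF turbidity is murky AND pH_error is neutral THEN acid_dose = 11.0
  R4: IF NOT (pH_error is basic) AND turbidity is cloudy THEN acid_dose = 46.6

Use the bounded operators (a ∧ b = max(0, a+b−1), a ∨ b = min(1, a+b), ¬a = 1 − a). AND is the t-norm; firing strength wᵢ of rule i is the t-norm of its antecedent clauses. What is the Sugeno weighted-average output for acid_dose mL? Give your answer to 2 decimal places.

R1 (z=24.0): cloudy=0.49, basic=0.60; AND[max(0, a+b−1)] → w = 0.09
R2 (z=46.0): murky=0.30 → w = 0.30
R3 (z=11.0): murky=0.30, neutral=0.26; AND[max(0, a+b−1)] → w = 0.00
R4 (z=46.6): ¬basic=1−0.60=0.40, cloudy=0.49; AND[max(0, a+b−1)] → w = 0.00
Weighted average = (0.09·24.0 + 0.30·46.0 + 0.00·11.0 + 0.00·46.6) / (0.09 + 0.30 + 0.00 + 0.00)
  = 15.9600 / 0.3900 = 40.92

40.92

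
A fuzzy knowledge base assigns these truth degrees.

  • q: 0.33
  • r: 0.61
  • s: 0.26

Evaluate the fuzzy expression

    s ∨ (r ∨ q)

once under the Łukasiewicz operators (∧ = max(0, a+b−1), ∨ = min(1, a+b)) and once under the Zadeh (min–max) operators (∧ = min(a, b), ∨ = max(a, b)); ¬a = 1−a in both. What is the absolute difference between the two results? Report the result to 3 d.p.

Under Łukasiewicz:
  r ∨ q = min(1, a+b) on (0.61, 0.33) = 0.94
  s ∨ (r ∨ q) = min(1, a+b) on (0.26, 0.94) = 1.00
  → value = 1.0000
Under Zadeh (min–max):
  r ∨ q = max(a, b) on (0.61, 0.33) = 0.61
  s ∨ (r ∨ q) = max(a, b) on (0.26, 0.61) = 0.61
  → value = 0.6100
|1.0000 − 0.6100| = 0.390

0.390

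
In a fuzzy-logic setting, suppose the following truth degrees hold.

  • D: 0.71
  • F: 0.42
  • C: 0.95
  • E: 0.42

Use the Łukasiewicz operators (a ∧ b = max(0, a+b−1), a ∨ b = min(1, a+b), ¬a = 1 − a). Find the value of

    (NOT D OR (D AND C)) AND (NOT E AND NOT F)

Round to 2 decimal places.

NOT D = 1 − 0.71 = 0.29
D AND C = max(0, a+b−1) on (0.71, 0.95) = 0.66
NOT D OR (D AND C) = min(1, a+b) on (0.29, 0.66) = 0.95
NOT E = 1 − 0.42 = 0.58
NOT F = 1 − 0.42 = 0.58
NOT E AND NOT F = max(0, a+b−1) on (0.58, 0.58) = 0.16
(NOT D OR (D AND C)) AND (NOT E AND NOT F) = max(0, a+b−1) on (0.95, 0.16) = 0.11

0.11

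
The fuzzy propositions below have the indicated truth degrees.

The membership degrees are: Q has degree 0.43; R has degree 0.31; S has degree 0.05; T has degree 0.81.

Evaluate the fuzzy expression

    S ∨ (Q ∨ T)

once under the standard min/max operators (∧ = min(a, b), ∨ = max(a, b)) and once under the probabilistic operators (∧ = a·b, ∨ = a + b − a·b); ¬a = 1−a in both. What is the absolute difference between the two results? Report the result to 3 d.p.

0.087

Under standard min/max:
  Q ∨ T = max(a, b) on (0.43, 0.81) = 0.81
  S ∨ (Q ∨ T) = max(a, b) on (0.05, 0.81) = 0.81
  → value = 0.8100
Under probabilistic:
  Q ∨ T = a + b − a·b on (0.4300, 0.8100) = 0.8917
  S ∨ (Q ∨ T) = a + b − a·b on (0.0500, 0.8917) = 0.8971
  → value = 0.8971
|0.8100 − 0.8971| = 0.087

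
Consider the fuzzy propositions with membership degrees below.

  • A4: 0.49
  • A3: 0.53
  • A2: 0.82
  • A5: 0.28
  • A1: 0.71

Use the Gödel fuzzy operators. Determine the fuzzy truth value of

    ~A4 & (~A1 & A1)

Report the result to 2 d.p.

~A4 = 1 − 0.49 = 0.51
~A1 = 1 − 0.71 = 0.29
~A1 & A1 = min(a, b) on (0.29, 0.71) = 0.29
~A4 & (~A1 & A1) = min(a, b) on (0.51, 0.29) = 0.29

0.29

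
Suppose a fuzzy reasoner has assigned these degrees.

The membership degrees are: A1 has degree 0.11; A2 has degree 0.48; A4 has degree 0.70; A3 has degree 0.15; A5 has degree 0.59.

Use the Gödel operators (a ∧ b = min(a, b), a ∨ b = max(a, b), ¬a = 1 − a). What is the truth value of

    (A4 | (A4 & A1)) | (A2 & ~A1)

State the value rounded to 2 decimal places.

0.70

A4 & A1 = min(a, b) on (0.70, 0.11) = 0.11
A4 | (A4 & A1) = max(a, b) on (0.70, 0.11) = 0.70
~A1 = 1 − 0.11 = 0.89
A2 & ~A1 = min(a, b) on (0.48, 0.89) = 0.48
(A4 | (A4 & A1)) | (A2 & ~A1) = max(a, b) on (0.70, 0.48) = 0.70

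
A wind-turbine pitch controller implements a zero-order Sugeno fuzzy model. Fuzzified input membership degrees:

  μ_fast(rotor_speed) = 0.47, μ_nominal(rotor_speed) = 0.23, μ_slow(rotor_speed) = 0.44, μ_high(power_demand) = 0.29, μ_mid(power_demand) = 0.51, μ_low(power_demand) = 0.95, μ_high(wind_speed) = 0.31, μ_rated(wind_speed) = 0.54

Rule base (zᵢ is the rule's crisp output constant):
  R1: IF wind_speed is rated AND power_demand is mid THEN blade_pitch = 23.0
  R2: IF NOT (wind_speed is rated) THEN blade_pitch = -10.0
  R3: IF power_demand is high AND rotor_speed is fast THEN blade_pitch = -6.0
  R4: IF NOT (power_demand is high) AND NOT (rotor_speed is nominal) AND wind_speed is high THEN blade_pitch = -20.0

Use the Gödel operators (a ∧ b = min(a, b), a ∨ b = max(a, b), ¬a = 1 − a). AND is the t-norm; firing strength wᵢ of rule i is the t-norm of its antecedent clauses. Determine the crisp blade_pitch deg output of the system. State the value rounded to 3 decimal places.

-0.516

R1 (z=23.0): rated=0.54, mid=0.51; AND[min(a, b)] → w = 0.51
R2 (z=-10.0): ¬rated=1−0.54=0.46 → w = 0.46
R3 (z=-6.0): high=0.29, fast=0.47; AND[min(a, b)] → w = 0.29
R4 (z=-20.0): ¬high=1−0.29=0.71, ¬nominal=1−0.23=0.77, high=0.31; AND[min(a, b)] → w = 0.31
Weighted average = (0.51·23.0 + 0.46·-10.0 + 0.29·-6.0 + 0.31·-20.0) / (0.51 + 0.46 + 0.29 + 0.31)
  = -0.8100 / 1.5700 = -0.516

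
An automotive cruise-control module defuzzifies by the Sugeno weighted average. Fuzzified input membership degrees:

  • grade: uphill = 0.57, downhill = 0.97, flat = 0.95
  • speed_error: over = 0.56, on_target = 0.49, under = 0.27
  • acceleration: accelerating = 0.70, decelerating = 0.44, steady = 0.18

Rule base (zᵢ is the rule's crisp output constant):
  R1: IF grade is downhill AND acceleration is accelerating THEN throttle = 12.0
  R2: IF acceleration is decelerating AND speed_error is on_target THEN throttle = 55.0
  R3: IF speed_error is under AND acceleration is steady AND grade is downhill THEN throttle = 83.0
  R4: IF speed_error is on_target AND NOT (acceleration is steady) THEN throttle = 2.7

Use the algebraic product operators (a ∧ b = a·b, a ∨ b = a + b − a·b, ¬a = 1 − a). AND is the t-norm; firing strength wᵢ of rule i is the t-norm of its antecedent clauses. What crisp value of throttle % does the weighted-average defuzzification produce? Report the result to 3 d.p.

18.610

R1 (z=12.0): downhill=0.97, accelerating=0.70; AND[a·b] → w = 0.6790
R2 (z=55.0): decelerating=0.44, on_target=0.49; AND[a·b] → w = 0.2156
R3 (z=83.0): under=0.27, steady=0.18, downhill=0.97; AND[a·b] → w = 0.0471
R4 (z=2.7): on_target=0.49, ¬steady=1−0.18=0.82; AND[a·b] → w = 0.4018
Weighted average = (0.6790·12.0 + 0.2156·55.0 + 0.0471·83.0 + 0.4018·2.7) / (0.6790 + 0.2156 + 0.0471 + 0.4018)
  = 25.0036 / 1.3435 = 18.610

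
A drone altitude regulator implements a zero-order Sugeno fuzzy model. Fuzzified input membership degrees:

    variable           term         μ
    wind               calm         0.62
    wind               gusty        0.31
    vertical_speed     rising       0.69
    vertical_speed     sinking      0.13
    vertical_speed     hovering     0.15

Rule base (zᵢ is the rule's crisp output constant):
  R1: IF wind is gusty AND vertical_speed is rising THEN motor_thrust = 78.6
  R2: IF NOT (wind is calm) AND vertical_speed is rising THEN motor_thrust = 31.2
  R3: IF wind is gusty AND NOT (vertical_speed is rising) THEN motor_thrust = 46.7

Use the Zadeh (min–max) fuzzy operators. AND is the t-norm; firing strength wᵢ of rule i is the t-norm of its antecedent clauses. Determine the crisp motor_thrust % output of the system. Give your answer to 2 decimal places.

50.70

R1 (z=78.6): gusty=0.31, rising=0.69; AND[min(a, b)] → w = 0.31
R2 (z=31.2): ¬calm=1−0.62=0.38, rising=0.69; AND[min(a, b)] → w = 0.38
R3 (z=46.7): gusty=0.31, ¬rising=1−0.69=0.31; AND[min(a, b)] → w = 0.31
Weighted average = (0.31·78.6 + 0.38·31.2 + 0.31·46.7) / (0.31 + 0.38 + 0.31)
  = 50.6990 / 1.0000 = 50.70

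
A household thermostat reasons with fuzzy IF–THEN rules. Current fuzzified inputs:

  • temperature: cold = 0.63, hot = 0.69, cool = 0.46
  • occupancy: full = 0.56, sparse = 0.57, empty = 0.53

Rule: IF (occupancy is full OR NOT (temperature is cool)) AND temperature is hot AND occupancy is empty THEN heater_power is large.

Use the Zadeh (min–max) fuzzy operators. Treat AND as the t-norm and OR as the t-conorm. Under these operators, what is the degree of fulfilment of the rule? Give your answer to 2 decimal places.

firing strength: (full=0.56 OR ¬cool=1−0.46=0.54) = 0.56; AND[min(a, b)] with hot=0.69, empty=0.53 → w = 0.53

0.53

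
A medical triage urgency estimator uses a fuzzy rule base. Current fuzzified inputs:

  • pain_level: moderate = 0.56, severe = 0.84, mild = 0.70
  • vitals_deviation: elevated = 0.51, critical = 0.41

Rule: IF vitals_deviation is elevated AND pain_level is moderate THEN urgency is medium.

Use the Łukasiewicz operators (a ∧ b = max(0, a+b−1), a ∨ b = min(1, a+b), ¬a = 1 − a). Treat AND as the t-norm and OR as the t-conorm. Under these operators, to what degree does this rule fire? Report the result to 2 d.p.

0.07

firing strength: elevated=0.51, moderate=0.56; AND[max(0, a+b−1)] → w = 0.07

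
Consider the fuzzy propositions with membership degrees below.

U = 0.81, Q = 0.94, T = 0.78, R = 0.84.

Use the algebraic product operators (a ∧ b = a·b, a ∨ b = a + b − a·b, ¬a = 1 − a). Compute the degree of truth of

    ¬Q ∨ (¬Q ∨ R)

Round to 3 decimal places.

¬Q = 1 − 0.9400 = 0.0600
¬Q = 1 − 0.9400 = 0.0600
¬Q ∨ R = a + b − a·b on (0.0600, 0.8400) = 0.8496
¬Q ∨ (¬Q ∨ R) = a + b − a·b on (0.0600, 0.8496) = 0.8586

0.859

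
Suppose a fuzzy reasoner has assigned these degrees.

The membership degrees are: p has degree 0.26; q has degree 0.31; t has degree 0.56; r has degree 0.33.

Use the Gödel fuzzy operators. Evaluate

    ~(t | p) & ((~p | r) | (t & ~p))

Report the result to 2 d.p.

0.44

t | p = max(a, b) on (0.56, 0.26) = 0.56
~(t | p) = 1 − 0.56 = 0.44
~p = 1 − 0.26 = 0.74
~p | r = max(a, b) on (0.74, 0.33) = 0.74
~p = 1 − 0.26 = 0.74
t & ~p = min(a, b) on (0.56, 0.74) = 0.56
(~p | r) | (t & ~p) = max(a, b) on (0.74, 0.56) = 0.74
~(t | p) & ((~p | r) | (t & ~p)) = min(a, b) on (0.44, 0.74) = 0.44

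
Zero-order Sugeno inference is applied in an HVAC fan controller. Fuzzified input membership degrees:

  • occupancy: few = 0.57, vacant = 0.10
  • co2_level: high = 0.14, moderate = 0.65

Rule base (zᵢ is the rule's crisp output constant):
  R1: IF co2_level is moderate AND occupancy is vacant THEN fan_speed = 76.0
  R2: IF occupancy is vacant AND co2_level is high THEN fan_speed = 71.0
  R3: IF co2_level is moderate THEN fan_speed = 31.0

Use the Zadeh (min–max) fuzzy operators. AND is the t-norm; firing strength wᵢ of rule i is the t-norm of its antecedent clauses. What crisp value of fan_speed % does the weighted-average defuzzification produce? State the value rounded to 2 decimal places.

41.00

R1 (z=76.0): moderate=0.65, vacant=0.10; AND[min(a, b)] → w = 0.10
R2 (z=71.0): vacant=0.10, high=0.14; AND[min(a, b)] → w = 0.10
R3 (z=31.0): moderate=0.65 → w = 0.65
Weighted average = (0.10·76.0 + 0.10·71.0 + 0.65·31.0) / (0.10 + 0.10 + 0.65)
  = 34.8500 / 0.8500 = 41.00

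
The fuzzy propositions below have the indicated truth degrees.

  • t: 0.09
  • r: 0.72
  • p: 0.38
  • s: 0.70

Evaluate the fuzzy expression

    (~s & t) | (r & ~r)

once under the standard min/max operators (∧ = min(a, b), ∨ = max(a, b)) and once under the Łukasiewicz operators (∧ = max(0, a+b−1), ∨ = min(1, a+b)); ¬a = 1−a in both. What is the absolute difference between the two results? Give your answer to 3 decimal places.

0.280

Under standard min/max:
  ~s = 1 − 0.70 = 0.30
  ~s & t = min(a, b) on (0.30, 0.09) = 0.09
  ~r = 1 − 0.72 = 0.28
  r & ~r = min(a, b) on (0.72, 0.28) = 0.28
  (~s & t) | (r & ~r) = max(a, b) on (0.09, 0.28) = 0.28
  → value = 0.2800
Under Łukasiewicz:
  ~s = 1 − 0.70 = 0.30
  ~s & t = max(0, a+b−1) on (0.30, 0.09) = 0.00
  ~r = 1 − 0.72 = 0.28
  r & ~r = max(0, a+b−1) on (0.72, 0.28) = 0.00
  (~s & t) | (r & ~r) = min(1, a+b) on (0.00, 0.00) = 0.00
  → value = 0.0000
|0.2800 − 0.0000| = 0.280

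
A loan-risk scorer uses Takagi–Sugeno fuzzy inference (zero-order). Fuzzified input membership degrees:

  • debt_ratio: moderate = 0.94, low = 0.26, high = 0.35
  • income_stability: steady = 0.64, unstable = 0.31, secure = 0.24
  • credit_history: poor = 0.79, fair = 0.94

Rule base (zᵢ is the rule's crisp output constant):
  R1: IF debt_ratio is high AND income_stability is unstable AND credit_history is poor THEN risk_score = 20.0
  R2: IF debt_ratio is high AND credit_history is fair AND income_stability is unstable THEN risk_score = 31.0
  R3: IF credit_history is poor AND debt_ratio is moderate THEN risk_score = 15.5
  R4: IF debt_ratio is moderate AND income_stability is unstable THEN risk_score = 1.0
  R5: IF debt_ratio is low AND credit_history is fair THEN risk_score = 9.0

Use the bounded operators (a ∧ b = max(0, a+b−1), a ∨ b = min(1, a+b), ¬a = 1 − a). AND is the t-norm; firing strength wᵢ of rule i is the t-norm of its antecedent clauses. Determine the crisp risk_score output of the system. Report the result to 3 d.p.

R1 (z=20.0): high=0.35, unstable=0.31, poor=0.79; AND[max(0, a+b−1)] → w = 0.00
R2 (z=31.0): high=0.35, fair=0.94, unstable=0.31; AND[max(0, a+b−1)] → w = 0.00
R3 (z=15.5): poor=0.79, moderate=0.94; AND[max(0, a+b−1)] → w = 0.73
R4 (z=1.0): moderate=0.94, unstable=0.31; AND[max(0, a+b−1)] → w = 0.25
R5 (z=9.0): low=0.26, fair=0.94; AND[max(0, a+b−1)] → w = 0.20
Weighted average = (0.00·20.0 + 0.00·31.0 + 0.73·15.5 + 0.25·1.0 + 0.20·9.0) / (0.00 + 0.00 + 0.73 + 0.25 + 0.20)
  = 13.3650 / 1.1800 = 11.326

11.326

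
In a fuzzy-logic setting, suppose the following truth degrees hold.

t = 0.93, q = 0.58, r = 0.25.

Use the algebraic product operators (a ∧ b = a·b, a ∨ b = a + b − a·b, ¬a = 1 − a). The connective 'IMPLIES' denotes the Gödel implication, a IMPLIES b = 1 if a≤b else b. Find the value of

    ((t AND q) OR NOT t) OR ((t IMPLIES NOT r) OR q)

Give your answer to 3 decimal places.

0.955

t AND q = a·b on (0.9300, 0.5800) = 0.5394
NOT t = 1 − 0.9300 = 0.0700
(t AND q) OR NOT t = a + b − a·b on (0.5394, 0.0700) = 0.5716
NOT r = 1 − 0.2500 = 0.7500
t IMPLIES NOT r  [Gödel: 1 if a≤b else b] with a=0.9300, b=0.7500 → 0.7500
(t IMPLIES NOT r) OR q = a + b − a·b on (0.7500, 0.5800) = 0.8950
((t AND q) OR NOT t) OR ((t IMPLIES NOT r) OR q) = a + b − a·b on (0.5716, 0.8950) = 0.9550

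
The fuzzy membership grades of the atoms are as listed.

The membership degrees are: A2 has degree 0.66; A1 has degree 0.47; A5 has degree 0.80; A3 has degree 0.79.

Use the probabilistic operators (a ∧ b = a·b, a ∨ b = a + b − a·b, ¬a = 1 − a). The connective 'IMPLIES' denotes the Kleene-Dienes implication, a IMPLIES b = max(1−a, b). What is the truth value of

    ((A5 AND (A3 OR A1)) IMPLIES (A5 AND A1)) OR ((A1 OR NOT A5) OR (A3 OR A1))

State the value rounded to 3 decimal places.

0.971

A3 OR A1 = a + b − a·b on (0.7900, 0.4700) = 0.8887
A5 AND (A3 OR A1) = a·b on (0.8000, 0.8887) = 0.7110
A5 AND A1 = a·b on (0.8000, 0.4700) = 0.3760
(A5 AND (A3 OR A1)) IMPLIES (A5 AND A1)  [Kleene-Dienes: max(1−a, b)] with a=0.7110, b=0.3760 → 0.3760
NOT A5 = 1 − 0.8000 = 0.2000
A1 OR NOT A5 = a + b − a·b on (0.4700, 0.2000) = 0.5760
A3 OR A1 = a + b − a·b on (0.7900, 0.4700) = 0.8887
(A1 OR NOT A5) OR (A3 OR A1) = a + b − a·b on (0.5760, 0.8887) = 0.9528
((A5 AND (A3 OR A1)) IMPLIES (A5 AND A1)) OR ((A1 OR NOT A5) OR (A3 OR A1)) = a + b − a·b on (0.3760, 0.9528) = 0.9706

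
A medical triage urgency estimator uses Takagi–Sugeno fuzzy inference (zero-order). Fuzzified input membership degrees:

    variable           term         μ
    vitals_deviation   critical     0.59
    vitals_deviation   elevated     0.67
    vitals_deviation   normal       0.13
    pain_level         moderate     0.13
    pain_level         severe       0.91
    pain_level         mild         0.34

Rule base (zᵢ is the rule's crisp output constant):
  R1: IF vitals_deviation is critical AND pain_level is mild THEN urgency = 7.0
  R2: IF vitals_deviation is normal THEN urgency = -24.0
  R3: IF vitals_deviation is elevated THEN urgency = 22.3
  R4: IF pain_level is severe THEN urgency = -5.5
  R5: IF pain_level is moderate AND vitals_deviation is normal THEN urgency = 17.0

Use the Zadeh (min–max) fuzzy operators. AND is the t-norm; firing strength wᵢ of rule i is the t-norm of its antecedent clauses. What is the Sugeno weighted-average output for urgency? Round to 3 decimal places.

5.232

R1 (z=7.0): critical=0.59, mild=0.34; AND[min(a, b)] → w = 0.34
R2 (z=-24.0): normal=0.13 → w = 0.13
R3 (z=22.3): elevated=0.67 → w = 0.67
R4 (z=-5.5): severe=0.91 → w = 0.91
R5 (z=17.0): moderate=0.13, normal=0.13; AND[min(a, b)] → w = 0.13
Weighted average = (0.34·7.0 + 0.13·-24.0 + 0.67·22.3 + 0.91·-5.5 + 0.13·17.0) / (0.34 + 0.13 + 0.67 + 0.91 + 0.13)
  = 11.4060 / 2.1800 = 5.232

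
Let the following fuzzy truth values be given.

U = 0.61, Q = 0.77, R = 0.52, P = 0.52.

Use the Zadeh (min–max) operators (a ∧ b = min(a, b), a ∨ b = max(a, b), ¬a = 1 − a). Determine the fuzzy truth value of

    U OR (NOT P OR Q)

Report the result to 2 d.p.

0.77

NOT P = 1 − 0.52 = 0.48
NOT P OR Q = max(a, b) on (0.48, 0.77) = 0.77
U OR (NOT P OR Q) = max(a, b) on (0.61, 0.77) = 0.77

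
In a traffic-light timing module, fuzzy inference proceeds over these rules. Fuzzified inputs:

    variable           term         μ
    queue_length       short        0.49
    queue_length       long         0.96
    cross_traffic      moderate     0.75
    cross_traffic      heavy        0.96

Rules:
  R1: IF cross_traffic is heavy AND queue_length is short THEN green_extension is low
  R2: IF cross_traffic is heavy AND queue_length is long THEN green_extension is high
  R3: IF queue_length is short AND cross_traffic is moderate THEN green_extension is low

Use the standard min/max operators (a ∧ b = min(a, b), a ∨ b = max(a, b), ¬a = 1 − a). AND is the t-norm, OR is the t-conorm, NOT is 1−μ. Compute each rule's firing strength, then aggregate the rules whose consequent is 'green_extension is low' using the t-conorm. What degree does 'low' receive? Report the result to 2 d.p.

0.49

R1: heavy=0.96, short=0.49; AND[min(a, b)] → w = 0.49
R2: heavy=0.96, long=0.96; AND[min(a, b)] → w = 0.96
R3: short=0.49, moderate=0.75; AND[min(a, b)] → w = 0.49
Rules with consequent 'low': {R1, R3} → strengths 0.49, 0.49
Aggregate via t-conorm [max(a, b)]: 0.49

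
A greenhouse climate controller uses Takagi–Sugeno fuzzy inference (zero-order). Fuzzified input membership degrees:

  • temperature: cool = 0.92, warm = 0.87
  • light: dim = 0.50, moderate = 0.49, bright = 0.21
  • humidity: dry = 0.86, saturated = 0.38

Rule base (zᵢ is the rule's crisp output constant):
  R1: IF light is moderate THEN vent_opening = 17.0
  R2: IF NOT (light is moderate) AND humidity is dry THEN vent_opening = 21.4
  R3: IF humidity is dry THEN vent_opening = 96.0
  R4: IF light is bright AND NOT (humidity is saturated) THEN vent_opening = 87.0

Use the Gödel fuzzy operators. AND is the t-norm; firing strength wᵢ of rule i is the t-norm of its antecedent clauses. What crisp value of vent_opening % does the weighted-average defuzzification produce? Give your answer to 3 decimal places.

R1 (z=17.0): moderate=0.49 → w = 0.49
R2 (z=21.4): ¬moderate=1−0.49=0.51, dry=0.86; AND[min(a, b)] → w = 0.51
R3 (z=96.0): dry=0.86 → w = 0.86
R4 (z=87.0): bright=0.21, ¬saturated=1−0.38=0.62; AND[min(a, b)] → w = 0.21
Weighted average = (0.49·17.0 + 0.51·21.4 + 0.86·96.0 + 0.21·87.0) / (0.49 + 0.51 + 0.86 + 0.21)
  = 120.0740 / 2.0700 = 58.007

58.007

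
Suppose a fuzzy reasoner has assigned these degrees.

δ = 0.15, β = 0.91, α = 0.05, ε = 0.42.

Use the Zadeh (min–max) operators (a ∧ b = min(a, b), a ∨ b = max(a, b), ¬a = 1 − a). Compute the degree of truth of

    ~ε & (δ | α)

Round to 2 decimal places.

~ε = 1 − 0.42 = 0.58
δ | α = max(a, b) on (0.15, 0.05) = 0.15
~ε & (δ | α) = min(a, b) on (0.58, 0.15) = 0.15

0.15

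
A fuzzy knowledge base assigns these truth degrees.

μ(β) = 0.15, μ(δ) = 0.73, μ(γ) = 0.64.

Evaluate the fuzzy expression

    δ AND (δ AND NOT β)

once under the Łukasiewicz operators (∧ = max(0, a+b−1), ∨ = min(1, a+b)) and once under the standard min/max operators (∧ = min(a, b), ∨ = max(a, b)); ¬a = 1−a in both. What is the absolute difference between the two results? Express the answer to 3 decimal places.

0.420

Under Łukasiewicz:
  NOT β = 1 − 0.15 = 0.85
  δ AND NOT β = max(0, a+b−1) on (0.73, 0.85) = 0.58
  δ AND (δ AND NOT β) = max(0, a+b−1) on (0.73, 0.58) = 0.31
  → value = 0.3100
Under standard min/max:
  NOT β = 1 − 0.15 = 0.85
  δ AND NOT β = min(a, b) on (0.73, 0.85) = 0.73
  δ AND (δ AND NOT β) = min(a, b) on (0.73, 0.73) = 0.73
  → value = 0.7300
|0.3100 − 0.7300| = 0.420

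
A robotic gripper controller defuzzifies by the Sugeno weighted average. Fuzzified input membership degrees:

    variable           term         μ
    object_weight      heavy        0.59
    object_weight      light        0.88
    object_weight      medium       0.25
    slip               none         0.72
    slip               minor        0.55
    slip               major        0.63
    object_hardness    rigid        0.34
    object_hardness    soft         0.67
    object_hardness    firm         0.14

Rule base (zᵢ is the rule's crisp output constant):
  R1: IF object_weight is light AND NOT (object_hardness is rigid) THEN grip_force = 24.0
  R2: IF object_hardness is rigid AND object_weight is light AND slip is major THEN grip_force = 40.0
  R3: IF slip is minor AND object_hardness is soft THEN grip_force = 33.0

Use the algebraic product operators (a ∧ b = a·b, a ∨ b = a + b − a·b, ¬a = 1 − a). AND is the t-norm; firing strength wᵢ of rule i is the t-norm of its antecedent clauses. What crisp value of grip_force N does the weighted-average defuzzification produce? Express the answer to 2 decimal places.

29.57

R1 (z=24.0): light=0.88, ¬rigid=1−0.34=0.66; AND[a·b] → w = 0.5808
R2 (z=40.0): rigid=0.34, light=0.88, major=0.63; AND[a·b] → w = 0.1885
R3 (z=33.0): minor=0.55, soft=0.67; AND[a·b] → w = 0.3685
Weighted average = (0.5808·24.0 + 0.1885·40.0 + 0.3685·33.0) / (0.5808 + 0.1885 + 0.3685)
  = 33.6395 / 1.1378 = 29.57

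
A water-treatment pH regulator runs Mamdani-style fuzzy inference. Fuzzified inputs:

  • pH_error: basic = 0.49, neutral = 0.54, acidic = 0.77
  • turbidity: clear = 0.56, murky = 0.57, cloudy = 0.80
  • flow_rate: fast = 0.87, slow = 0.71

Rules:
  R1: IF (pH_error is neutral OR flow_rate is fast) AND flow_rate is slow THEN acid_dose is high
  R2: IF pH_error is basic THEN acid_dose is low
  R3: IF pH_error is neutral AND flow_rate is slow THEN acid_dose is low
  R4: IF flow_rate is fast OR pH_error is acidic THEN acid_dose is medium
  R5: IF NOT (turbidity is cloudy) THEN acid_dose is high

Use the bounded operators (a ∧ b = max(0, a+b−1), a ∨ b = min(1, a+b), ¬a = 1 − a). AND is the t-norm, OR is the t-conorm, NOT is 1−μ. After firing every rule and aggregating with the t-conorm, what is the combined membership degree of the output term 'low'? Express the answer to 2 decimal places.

R1: (neutral=0.54 OR fast=0.87) = 1.00; AND[max(0, a+b−1)] with slow=0.71 → w = 0.71
R2: basic=0.49 → w = 0.49
R3: neutral=0.54, slow=0.71; AND[max(0, a+b−1)] → w = 0.25
R4: fast=0.87, acidic=0.77; OR[min(1, a+b)] → w = 1.00
R5: ¬cloudy=1−0.80=0.20 → w = 0.20
Rules with consequent 'low': {R2, R3} → strengths 0.49, 0.25
Aggregate via t-conorm [min(1, a+b)]: 0.74

0.74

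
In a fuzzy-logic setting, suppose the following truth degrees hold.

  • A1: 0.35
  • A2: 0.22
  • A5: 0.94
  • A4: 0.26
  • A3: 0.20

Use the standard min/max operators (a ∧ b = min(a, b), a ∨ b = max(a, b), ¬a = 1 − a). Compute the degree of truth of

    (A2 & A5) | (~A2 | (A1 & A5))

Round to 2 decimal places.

A2 & A5 = min(a, b) on (0.22, 0.94) = 0.22
~A2 = 1 − 0.22 = 0.78
A1 & A5 = min(a, b) on (0.35, 0.94) = 0.35
~A2 | (A1 & A5) = max(a, b) on (0.78, 0.35) = 0.78
(A2 & A5) | (~A2 | (A1 & A5)) = max(a, b) on (0.22, 0.78) = 0.78

0.78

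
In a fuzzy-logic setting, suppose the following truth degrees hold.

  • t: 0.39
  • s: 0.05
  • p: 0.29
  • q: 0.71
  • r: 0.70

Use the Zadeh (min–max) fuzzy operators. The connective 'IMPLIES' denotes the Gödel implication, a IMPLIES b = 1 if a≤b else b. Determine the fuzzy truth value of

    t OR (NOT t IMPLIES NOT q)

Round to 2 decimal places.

0.39

NOT t = 1 − 0.39 = 0.61
NOT q = 1 − 0.71 = 0.29
NOT t IMPLIES NOT q  [Gödel: 1 if a≤b else b] with a=0.61, b=0.29 → 0.29
t OR (NOT t IMPLIES NOT q) = max(a, b) on (0.39, 0.29) = 0.39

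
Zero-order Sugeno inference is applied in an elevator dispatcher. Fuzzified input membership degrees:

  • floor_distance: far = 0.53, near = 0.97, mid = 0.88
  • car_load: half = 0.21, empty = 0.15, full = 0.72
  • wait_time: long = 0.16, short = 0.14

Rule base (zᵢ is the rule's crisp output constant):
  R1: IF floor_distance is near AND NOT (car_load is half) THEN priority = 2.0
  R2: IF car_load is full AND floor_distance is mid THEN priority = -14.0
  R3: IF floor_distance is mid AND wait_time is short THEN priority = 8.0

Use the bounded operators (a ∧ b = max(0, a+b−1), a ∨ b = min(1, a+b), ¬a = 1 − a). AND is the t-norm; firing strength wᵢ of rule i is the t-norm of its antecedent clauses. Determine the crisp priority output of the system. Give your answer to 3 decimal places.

-4.870

R1 (z=2.0): near=0.97, ¬half=1−0.21=0.79; AND[max(0, a+b−1)] → w = 0.76
R2 (z=-14.0): full=0.72, mid=0.88; AND[max(0, a+b−1)] → w = 0.60
R3 (z=8.0): mid=0.88, short=0.14; AND[max(0, a+b−1)] → w = 0.02
Weighted average = (0.76·2.0 + 0.60·-14.0 + 0.02·8.0) / (0.76 + 0.60 + 0.02)
  = -6.7200 / 1.3800 = -4.870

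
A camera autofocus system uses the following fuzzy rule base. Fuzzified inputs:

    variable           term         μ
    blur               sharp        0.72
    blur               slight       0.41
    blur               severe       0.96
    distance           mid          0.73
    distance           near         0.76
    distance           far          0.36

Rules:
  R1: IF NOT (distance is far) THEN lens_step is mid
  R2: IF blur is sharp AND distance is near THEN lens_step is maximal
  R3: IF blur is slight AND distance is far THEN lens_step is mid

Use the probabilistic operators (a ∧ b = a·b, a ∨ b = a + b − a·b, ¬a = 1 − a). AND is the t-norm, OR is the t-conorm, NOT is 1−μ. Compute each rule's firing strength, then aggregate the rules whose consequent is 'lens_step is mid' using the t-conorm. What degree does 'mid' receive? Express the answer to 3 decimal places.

0.693

R1: ¬far=1−0.36=0.64 → w = 0.6400
R2: sharp=0.72, near=0.76; AND[a·b] → w = 0.5472
R3: slight=0.41, far=0.36; AND[a·b] → w = 0.1476
Rules with consequent 'mid': {R1, R3} → strengths 0.6400, 0.1476
Aggregate via t-conorm [a + b − a·b]: 0.6931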